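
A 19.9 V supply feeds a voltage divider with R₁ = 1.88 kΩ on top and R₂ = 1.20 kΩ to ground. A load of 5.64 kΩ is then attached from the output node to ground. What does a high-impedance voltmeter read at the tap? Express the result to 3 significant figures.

V_out ≈ 6.86 V

The load sits in parallel with R₂: R₂‖R_L = (1.20 × 5.64) / (1.20 + 5.64) = 0.9895 kΩ.
V_out = 19.9 × 0.9895 / (1.88 + 0.9895) = 19.9 × 0.9895/2.869 = 6.86 V.
(Unloaded it would have been 7.75 V.)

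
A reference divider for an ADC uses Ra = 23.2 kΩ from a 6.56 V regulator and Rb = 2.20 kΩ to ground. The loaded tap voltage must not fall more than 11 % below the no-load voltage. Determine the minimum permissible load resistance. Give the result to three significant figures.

Output resistance R_th = Ra‖Rb = (23.2 × 2.20)/25.40 = 2.009 kΩ.
The fractional drop is R_th/(R_th + R_L); requiring this ≤ 0.110 gives R_L ≥ R_th(1/0.110 − 1) = 2.009 × 8.091 = 16.3 kΩ.

R_L(min) ≈ 16.3 kΩ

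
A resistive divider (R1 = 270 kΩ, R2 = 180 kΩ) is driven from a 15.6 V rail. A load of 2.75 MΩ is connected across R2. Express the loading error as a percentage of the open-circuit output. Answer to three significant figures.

The divider's output (Thévenin) resistance is R1‖R2 = 108.0 kΩ.
Fractional drop under load = R_th/(R_th + R_L) = 108.0 / (108.0 + 2750) = 0.03779.
So the output falls by 3.78 %.

3.78 %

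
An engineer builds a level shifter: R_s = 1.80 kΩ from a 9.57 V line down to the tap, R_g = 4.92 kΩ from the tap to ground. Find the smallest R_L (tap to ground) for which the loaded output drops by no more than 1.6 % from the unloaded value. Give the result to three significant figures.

Output resistance R_th = R_s‖R_g = (1.80 × 4.92)/6.720 = 1.318 kΩ.
The fractional drop is R_th/(R_th + R_L); requiring this ≤ 0.0160 gives R_L ≥ R_th(1/0.0160 − 1) = 1.318 × 61.50 = 81.0 kΩ.

R_L(min) ≈ 81.0 kΩ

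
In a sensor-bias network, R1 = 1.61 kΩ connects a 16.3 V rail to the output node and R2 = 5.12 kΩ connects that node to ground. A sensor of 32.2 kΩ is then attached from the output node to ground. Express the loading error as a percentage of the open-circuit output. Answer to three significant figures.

3.66 %

The divider's output (Thévenin) resistance is R1‖R2 = 1.225 kΩ.
Fractional drop under load = R_th/(R_th + R_L) = 1.225 / (1.225 + 32.2) = 0.03664.
So the output falls by 3.66 %.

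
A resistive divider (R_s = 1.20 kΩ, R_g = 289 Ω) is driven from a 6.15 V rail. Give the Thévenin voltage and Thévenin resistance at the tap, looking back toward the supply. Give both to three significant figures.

V_th is the open-circuit tap voltage: 6.15 × 289/(1200 + 289) = 1.19 V.
With the supply zeroed, R_s and R_g appear in parallel from the tap: R_th = R_s‖R_g = (1200 × 289)/1489 = 233 Ω.

V_th = 1.19 V, R_th = 233 Ω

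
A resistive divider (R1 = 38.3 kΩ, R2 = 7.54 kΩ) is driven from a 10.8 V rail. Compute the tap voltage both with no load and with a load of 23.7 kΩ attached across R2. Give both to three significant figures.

Unloaded: 1.78 V; loaded: 1.40 V

Open-circuit: V = 10.8 × 7.54/(38.3 + 7.54) = 1.78 V.
With the load, R2 becomes R2‖R_L = 5.720 kΩ, so V = 10.8 × 5.720/44.02 = 1.40 V.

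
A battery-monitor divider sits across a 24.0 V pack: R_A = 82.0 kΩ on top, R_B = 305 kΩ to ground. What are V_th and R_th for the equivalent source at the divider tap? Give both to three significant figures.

V_th = 18.9 V, R_th = 64.6 kΩ

V_th is the open-circuit tap voltage: 24.0 × 305/(82.0 + 305) = 18.9 V.
With the supply zeroed, R_A and R_B appear in parallel from the tap: R_th = R_A‖R_B = (82.0 × 305)/387.0 = 64.6 kΩ.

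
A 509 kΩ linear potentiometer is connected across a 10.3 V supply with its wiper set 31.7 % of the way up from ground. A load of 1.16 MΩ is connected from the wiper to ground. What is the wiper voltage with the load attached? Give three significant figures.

The wiper splits the pot into (1−α)R = 347.6 kΩ above and αR = 161.4 kΩ below.
Lower section ‖ load = 141.6 kΩ.
V_wiper = 10.3 × 141.6/(347.6 + 141.6) = 2.98 V.

V ≈ 2.98 V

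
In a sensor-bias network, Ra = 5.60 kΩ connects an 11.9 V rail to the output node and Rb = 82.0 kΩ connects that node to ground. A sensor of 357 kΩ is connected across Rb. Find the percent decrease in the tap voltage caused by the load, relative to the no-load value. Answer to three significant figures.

1.45 %

The divider's output (Thévenin) resistance is Ra‖Rb = 5.242 kΩ.
Fractional drop under load = R_th/(R_th + R_L) = 5.242 / (5.242 + 357) = 0.01447.
So the output falls by 1.45 %.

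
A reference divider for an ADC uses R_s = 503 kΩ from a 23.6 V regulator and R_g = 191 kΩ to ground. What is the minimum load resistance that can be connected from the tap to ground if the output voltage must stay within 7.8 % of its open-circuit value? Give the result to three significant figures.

R_L(min) ≈ 1.64 MΩ

Output resistance R_th = R_s‖R_g = (503 × 191)/694.0 = 138.4 kΩ.
The fractional drop is R_th/(R_th + R_L); requiring this ≤ 0.0780 gives R_L ≥ R_th(1/0.0780 − 1) = 138.4 × 11.82 = 1.64 MΩ.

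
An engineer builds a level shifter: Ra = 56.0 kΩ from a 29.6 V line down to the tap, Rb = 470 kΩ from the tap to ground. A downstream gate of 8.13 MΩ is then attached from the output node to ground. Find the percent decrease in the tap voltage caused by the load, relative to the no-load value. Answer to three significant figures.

The divider's output (Thévenin) resistance is Ra‖Rb = 50.04 kΩ.
Fractional drop under load = R_th/(R_th + R_L) = 50.04 / (50.04 + 8130) = 0.006117.
So the output falls by 0.612 %.

0.612 %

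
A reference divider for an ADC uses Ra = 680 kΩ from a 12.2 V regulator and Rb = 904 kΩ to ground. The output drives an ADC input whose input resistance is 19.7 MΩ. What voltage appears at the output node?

The load sits in parallel with Rb: Rb‖R_L = (904 × 19700) / (904 + 19700) = 864.3 kΩ.
V_out = 12.2 × 864.3 / (680 + 864.3) = 12.2 × 864.3/1544 = 6.83 V.

V_out ≈ 6.83 V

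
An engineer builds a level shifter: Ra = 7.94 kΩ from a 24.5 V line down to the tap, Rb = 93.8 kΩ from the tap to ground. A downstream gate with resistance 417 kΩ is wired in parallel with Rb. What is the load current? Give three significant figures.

I_L ≈ 0.0532 mA

Rb‖R_L = 76.58 kΩ; V_out = 24.5 × 76.58/84.52 = 22.20 V.
I_L = V_out / R_L = 22.20 / 417 kΩ = 0.0532 mA.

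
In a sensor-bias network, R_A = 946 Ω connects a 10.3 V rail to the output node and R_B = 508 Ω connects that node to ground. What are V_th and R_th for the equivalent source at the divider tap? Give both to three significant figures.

V_th = 3.60 V, R_th = 331 Ω

V_th is the open-circuit tap voltage: 10.3 × 508/(946 + 508) = 3.60 V.
With the supply zeroed, R_A and R_B appear in parallel from the tap: R_th = R_A‖R_B = (946 × 508)/1454 = 331 Ω.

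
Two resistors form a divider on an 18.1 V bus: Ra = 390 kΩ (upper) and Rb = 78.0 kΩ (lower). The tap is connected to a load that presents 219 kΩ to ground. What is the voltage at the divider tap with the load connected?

The load sits in parallel with Rb: Rb‖R_L = (78.0 × 219) / (78.0 + 219) = 57.52 kΩ.
V_out = 18.1 × 57.52 / (390 + 57.52) = 18.1 × 57.52/447.5 = 2.33 V.
(Unloaded it would have been 3.02 V.)

V_out ≈ 2.33 V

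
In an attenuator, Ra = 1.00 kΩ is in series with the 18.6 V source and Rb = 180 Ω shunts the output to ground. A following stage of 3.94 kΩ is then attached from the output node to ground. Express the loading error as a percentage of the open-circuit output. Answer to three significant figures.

The divider's output (Thévenin) resistance is Ra‖Rb = 152.5 Ω.
Fractional drop under load = R_th/(R_th + R_L) = 152.5 / (152.5 + 3940) = 0.03727.
So the output falls by 3.73 %.

3.73 %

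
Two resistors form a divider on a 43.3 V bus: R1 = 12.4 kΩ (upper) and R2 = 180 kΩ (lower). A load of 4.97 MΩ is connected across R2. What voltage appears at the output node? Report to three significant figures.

V_out ≈ 40.4 V

The load sits in parallel with R2: R2‖R_L = (180 × 4970) / (180 + 4970) = 173.7 kΩ.
V_out = 43.3 × 173.7 / (12.4 + 173.7) = 43.3 × 173.7/186.1 = 40.4 V.
(Unloaded it would have been 40.5 V.)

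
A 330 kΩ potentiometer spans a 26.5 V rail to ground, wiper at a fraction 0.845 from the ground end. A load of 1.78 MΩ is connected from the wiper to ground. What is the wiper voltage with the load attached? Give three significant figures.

V ≈ 21.9 V

The wiper splits the pot into (1−α)R = 51.15 kΩ above and αR = 278.9 kΩ below.
Lower section ‖ load = 241.1 kΩ.
V_wiper = 26.5 × 241.1/(51.15 + 241.1) = 21.9 V.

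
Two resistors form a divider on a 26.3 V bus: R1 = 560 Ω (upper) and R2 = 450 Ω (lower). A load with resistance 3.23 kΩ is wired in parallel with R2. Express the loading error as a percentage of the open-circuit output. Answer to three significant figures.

7.17 %

The divider's output (Thévenin) resistance is R1‖R2 = 249.5 Ω.
Fractional drop under load = R_th/(R_th + R_L) = 249.5 / (249.5 + 3230) = 0.07171.
So the output falls by 7.17 %.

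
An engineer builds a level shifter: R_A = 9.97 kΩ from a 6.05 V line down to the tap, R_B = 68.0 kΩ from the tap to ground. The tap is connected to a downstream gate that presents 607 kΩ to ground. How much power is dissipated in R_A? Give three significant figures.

Total resistance from the source is R_A + (R_B‖R_L) = 71.12 kΩ, so I = 6.05/71.12 kΩ = 0.08507 mA.
P = I²·R_A = (0.08507 mA)² × 9.97 kΩ = 0.0721 mW.

P ≈ 0.0721 mW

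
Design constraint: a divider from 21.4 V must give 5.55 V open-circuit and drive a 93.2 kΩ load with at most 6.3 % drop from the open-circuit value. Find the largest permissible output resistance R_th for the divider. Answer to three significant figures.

Loading drop = R_th/(R_th + R_L) ≤ 0.0630, so R_th ≤ R_L · ε/(1−ε) = 93.2 kΩ × 0.0630/0.9370 = 6.27 kΩ.

R_th ≤ 6.27 kΩ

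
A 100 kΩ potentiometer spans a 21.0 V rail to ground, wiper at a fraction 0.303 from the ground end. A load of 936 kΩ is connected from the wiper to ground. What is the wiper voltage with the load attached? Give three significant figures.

V ≈ 6.22 V

The wiper splits the pot into (1−α)R = 69.70 kΩ above and αR = 30.30 kΩ below.
Lower section ‖ load = 29.35 kΩ.
V_wiper = 21.0 × 29.35/(69.70 + 29.35) = 6.22 V.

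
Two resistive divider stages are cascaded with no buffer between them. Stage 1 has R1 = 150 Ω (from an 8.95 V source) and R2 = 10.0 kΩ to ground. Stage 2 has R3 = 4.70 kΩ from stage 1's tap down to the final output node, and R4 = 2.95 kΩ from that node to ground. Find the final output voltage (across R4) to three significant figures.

V_out ≈ 3.34 V

Stage 2 presents R3+R4 = 7650 Ω as a load on stage 1's tap.
Stage 1's lower leg becomes R2‖(R3+R4) = 4334 Ω, so V_mid = 8.95 × 4334/4484 = 8.651 V.
Stage 2 is itself unloaded: V_out = V_mid × R4/(R3+R4) = 8.651 × 2950/7650 = 3.34 V.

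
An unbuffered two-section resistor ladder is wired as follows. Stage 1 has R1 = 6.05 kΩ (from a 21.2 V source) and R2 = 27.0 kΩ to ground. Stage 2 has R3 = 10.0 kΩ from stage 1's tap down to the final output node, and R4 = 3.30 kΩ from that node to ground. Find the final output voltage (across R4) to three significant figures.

Stage 2 presents R3+R4 = 13.30 kΩ as a load on stage 1's tap.
Stage 1's lower leg becomes R2‖(R3+R4) = 8.911 kΩ, so V_mid = 21.2 × 8.911/14.96 = 12.63 V.
Stage 2 is itself unloaded: V_out = V_mid × R4/(R3+R4) = 12.63 × 3.30/13.30 = 3.13 V.

V_out ≈ 3.13 V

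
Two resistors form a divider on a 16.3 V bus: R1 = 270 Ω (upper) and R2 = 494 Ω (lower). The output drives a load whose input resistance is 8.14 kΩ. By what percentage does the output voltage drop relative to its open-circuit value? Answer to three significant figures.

2.10 %

The divider's output (Thévenin) resistance is R1‖R2 = 174.6 Ω.
Fractional drop under load = R_th/(R_th + R_L) = 174.6 / (174.6 + 8140) = 0.02100.
So the output falls by 2.10 %.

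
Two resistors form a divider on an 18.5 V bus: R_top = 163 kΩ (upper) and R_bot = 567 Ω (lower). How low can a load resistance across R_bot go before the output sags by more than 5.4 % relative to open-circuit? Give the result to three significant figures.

Output resistance R_th = R_top‖R_bot = (163000 × 567)/163600 = 565.0 Ω.
The fractional drop is R_th/(R_th + R_L); requiring this ≤ 0.0540 gives R_L ≥ R_th(1/0.0540 − 1) = 565.0 × 17.52 = 9.90 kΩ.

R_L(min) ≈ 9.90 kΩ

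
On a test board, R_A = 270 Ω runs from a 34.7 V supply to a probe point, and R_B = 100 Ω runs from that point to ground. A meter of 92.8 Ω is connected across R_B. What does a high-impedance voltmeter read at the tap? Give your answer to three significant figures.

The load sits in parallel with R_B: R_B‖R_L = (100 × 92.8) / (100 + 92.8) = 48.13 Ω.
V_out = 34.7 × 48.13 / (270 + 48.13) = 34.7 × 48.13/318.1 = 5.25 V.

V_out ≈ 5.25 V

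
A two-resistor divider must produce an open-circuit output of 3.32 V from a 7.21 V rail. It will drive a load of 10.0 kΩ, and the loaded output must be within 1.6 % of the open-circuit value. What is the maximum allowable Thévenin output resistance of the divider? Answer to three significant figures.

Loading drop = R_th/(R_th + R_L) ≤ 0.0160, so R_th ≤ R_L · ε/(1−ε) = 10.0 kΩ × 0.0160/0.9840 = 163 Ω.
(Any R1, R2 with R2/(R1+R2) = 0.460 and R1‖R2 ≤ 163 Ω will meet the spec.)

R_th ≤ 163 Ω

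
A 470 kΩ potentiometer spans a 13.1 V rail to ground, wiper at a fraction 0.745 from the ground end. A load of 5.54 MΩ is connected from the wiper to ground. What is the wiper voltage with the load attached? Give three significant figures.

V ≈ 9.60 V

The wiper splits the pot into (1−α)R = 119.8 kΩ above and αR = 350.1 kΩ below.
Lower section ‖ load = 329.3 kΩ.
V_wiper = 13.1 × 329.3/(119.8 + 329.3) = 9.60 V.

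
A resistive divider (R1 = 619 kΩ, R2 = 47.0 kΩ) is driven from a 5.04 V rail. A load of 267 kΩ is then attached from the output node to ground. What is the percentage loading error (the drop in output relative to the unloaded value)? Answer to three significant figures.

The divider's output (Thévenin) resistance is R1‖R2 = 43.68 kΩ.
Fractional drop under load = R_th/(R_th + R_L) = 43.68 / (43.68 + 267) = 0.1406.
So the output falls by 14.1 %.

14.1 %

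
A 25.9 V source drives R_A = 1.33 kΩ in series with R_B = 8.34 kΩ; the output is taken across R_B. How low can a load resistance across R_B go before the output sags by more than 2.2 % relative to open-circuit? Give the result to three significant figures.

R_L(min) ≈ 51.0 kΩ

Output resistance R_th = R_A‖R_B = (1.33 × 8.34)/9.670 = 1.147 kΩ.
The fractional drop is R_th/(R_th + R_L); requiring this ≤ 0.0220 gives R_L ≥ R_th(1/0.0220 − 1) = 1.147 × 44.45 = 51.0 kΩ.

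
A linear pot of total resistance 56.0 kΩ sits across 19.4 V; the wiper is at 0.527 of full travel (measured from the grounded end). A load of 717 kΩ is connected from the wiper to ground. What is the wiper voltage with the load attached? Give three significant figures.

V ≈ 10.0 V

The wiper splits the pot into (1−α)R = 26.49 kΩ above and αR = 29.51 kΩ below.
Lower section ‖ load = 28.35 kΩ.
V_wiper = 19.4 × 28.35/(26.49 + 28.35) = 10.0 V.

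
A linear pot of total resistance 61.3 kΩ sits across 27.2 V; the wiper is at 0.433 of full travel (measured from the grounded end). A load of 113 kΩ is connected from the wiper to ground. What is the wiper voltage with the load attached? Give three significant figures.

V ≈ 10.4 V

The wiper splits the pot into (1−α)R = 34.76 kΩ above and αR = 26.54 kΩ below.
Lower section ‖ load = 21.49 kΩ.
V_wiper = 27.2 × 21.49/(34.76 + 21.49) = 10.4 V.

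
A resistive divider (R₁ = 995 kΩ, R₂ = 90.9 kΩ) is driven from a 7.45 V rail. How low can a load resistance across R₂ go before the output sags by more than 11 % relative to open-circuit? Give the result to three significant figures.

R_L(min) ≈ 674 kΩ

Output resistance R_th = R₁‖R₂ = (995 × 90.9)/1086 = 83.29 kΩ.
The fractional drop is R_th/(R_th + R_L); requiring this ≤ 0.110 gives R_L ≥ R_th(1/0.110 − 1) = 83.29 × 8.091 = 674 kΩ.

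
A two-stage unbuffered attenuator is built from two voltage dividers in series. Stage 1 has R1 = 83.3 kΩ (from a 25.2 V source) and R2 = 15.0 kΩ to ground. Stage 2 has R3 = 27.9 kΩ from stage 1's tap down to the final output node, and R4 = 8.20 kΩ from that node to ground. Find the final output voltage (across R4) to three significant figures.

V_out ≈ 0.646 V

Stage 2 presents R3+R4 = 36.10 kΩ as a load on stage 1's tap.
Stage 1's lower leg becomes R2‖(R3+R4) = 10.60 kΩ, so V_mid = 25.2 × 10.60/93.90 = 2.844 V.
Stage 2 is itself unloaded: V_out = V_mid × R4/(R3+R4) = 2.844 × 8.20/36.10 = 0.646 V.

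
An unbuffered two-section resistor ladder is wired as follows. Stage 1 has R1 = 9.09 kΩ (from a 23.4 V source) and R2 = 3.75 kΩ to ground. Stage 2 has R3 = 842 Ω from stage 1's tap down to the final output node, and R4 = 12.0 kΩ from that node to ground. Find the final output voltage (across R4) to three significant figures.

Stage 2 presents R3+R4 = 12840 Ω as a load on stage 1's tap.
Stage 1's lower leg becomes R2‖(R3+R4) = 2902 Ω, so V_mid = 23.4 × 2902/11990 = 5.663 V.
Stage 2 is itself unloaded: V_out = V_mid × R4/(R3+R4) = 5.663 × 12000/12840 = 5.29 V.

V_out ≈ 5.29 V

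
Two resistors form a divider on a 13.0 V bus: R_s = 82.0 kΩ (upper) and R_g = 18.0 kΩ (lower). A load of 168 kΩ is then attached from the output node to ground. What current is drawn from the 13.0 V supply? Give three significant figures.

R_g‖R_L = 16.26 kΩ, so the source sees R_s + R_g‖R_L = 98.26 kΩ.
I = 13.0 V / 98.26 kΩ = 0.132 mA.

I ≈ 0.132 mA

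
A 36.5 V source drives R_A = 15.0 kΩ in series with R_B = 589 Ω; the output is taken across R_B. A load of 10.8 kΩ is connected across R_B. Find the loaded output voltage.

V_out ≈ 1.31 V

The load sits in parallel with R_B: R_B‖R_L = (589 × 10800) / (589 + 10800) = 558.5 Ω.
V_out = 36.5 × 558.5 / (15000 + 558.5) = 36.5 × 558.5/15560 = 1.31 V.
(Unloaded it would have been 1.38 V.)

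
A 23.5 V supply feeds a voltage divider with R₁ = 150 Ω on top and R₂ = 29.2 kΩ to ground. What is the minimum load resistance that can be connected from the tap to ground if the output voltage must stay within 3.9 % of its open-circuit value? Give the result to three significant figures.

Output resistance R_th = R₁‖R₂ = (150 × 29200)/29350 = 149.2 Ω.
The fractional drop is R_th/(R_th + R_L); requiring this ≤ 0.0390 gives R_L ≥ R_th(1/0.0390 − 1) = 149.2 × 24.64 = 3.68 kΩ.

R_L(min) ≈ 3.68 kΩ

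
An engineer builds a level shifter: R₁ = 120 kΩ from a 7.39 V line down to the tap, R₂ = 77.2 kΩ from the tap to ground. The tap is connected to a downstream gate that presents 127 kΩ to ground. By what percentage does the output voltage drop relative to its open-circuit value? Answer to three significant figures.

27.0 %

Unloaded V = 7.39 × 77.2/197.2 = 2.893 V.
Loaded: R₂‖R_L = 48.01 kΩ, giving V = 7.39 × 48.01/168.0 = 2.112 V.
Drop = (2.893 − 2.112) / 2.893 = 27.0 %.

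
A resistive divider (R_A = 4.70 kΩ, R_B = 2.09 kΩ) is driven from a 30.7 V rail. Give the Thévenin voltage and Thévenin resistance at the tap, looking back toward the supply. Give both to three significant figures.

V_th is the open-circuit tap voltage: 30.7 × 2.09/(4.70 + 2.09) = 9.45 V.
With the supply zeroed, R_A and R_B appear in parallel from the tap: R_th = R_A‖R_B = (4.70 × 2.09)/6.790 = 1.45 kΩ.

V_th = 9.45 V, R_th = 1.45 kΩ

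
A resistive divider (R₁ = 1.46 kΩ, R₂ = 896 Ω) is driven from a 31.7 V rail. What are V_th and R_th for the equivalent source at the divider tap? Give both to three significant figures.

V_th is the open-circuit tap voltage: 31.7 × 896/(1460 + 896) = 12.1 V.
With the supply zeroed, R₁ and R₂ appear in parallel from the tap: R_th = R₁‖R₂ = (1460 × 896)/2356 = 555 Ω.

V_th = 12.1 V, R_th = 555 Ω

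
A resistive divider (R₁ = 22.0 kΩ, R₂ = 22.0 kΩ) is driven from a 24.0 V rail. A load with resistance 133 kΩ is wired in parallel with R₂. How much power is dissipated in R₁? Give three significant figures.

Total resistance from the source is R₁ + (R₂‖R_L) = 40.88 kΩ, so I = 24.0/40.88 kΩ = 0.5871 mA.
P = I²·R₁ = (0.5871 mA)² × 22.0 kΩ = 7.58 mW.

P ≈ 7.58 mW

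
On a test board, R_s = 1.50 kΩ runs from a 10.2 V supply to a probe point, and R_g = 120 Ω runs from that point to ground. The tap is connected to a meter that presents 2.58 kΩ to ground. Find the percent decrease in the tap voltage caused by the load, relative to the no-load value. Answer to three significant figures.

4.13 %

The divider's output (Thévenin) resistance is R_s‖R_g = 111.1 Ω.
Fractional drop under load = R_th/(R_th + R_L) = 111.1 / (111.1 + 2580) = 0.04129.
So the output falls by 4.13 %.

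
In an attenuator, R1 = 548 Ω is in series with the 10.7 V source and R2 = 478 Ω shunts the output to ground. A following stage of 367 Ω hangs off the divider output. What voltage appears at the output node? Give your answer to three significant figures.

The load sits in parallel with R2: R2‖R_L = (478 × 367) / (478 + 367) = 207.6 Ω.
V_out = 10.7 × 207.6 / (548 + 207.6) = 10.7 × 207.6/755.6 = 2.94 V.
(Unloaded it would have been 4.98 V.)

V_out ≈ 2.94 V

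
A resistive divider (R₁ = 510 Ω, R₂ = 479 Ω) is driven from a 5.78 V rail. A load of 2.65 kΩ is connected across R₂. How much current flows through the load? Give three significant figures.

R₂‖R_L = 405.7 Ω; V_out = 5.78 × 405.7/915.7 = 2.561 V.
I_L = V_out / R_L = 2.561 / 2.65 kΩ = 0.966 mA.

I_L ≈ 0.966 mA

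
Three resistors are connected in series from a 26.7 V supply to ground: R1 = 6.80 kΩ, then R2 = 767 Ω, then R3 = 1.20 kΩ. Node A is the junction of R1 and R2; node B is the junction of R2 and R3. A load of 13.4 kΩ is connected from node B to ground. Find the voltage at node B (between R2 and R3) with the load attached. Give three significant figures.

V ≈ 3.39 V

At node B, R3 is in parallel with the load: R3‖R_L = 1101 Ω.
Below node A the resistance is R2 + (R3‖R_L) = 1868 Ω, so V_A = 26.7 × 1868/8668 = 5.755 V.
Then V_B = V_A × (R3‖R_L)/(R2 + R3‖R_L) = 5.755 × 1101/1868 = 3.39 V.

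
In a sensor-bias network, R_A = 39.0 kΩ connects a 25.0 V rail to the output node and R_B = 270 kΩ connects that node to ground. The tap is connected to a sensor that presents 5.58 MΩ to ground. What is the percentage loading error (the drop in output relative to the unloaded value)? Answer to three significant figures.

The divider's output (Thévenin) resistance is R_A‖R_B = 34.08 kΩ.
Fractional drop under load = R_th/(R_th + R_L) = 34.08 / (34.08 + 5580) = 0.006070.
So the output falls by 0.607 %.

0.607 %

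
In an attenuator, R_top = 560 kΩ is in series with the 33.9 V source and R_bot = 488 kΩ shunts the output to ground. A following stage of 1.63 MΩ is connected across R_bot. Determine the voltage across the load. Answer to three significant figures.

The load sits in parallel with R_bot: R_bot‖R_L = (488 × 1630) / (488 + 1630) = 375.6 kΩ.
V_out = 33.9 × 375.6 / (560 + 375.6) = 33.9 × 375.6/935.6 = 13.6 V.

V_out ≈ 13.6 V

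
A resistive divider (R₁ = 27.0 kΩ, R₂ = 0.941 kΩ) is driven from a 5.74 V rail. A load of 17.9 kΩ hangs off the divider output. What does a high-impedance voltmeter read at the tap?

The load sits in parallel with R₂: R₂‖R_L = (941 × 17900) / (941 + 17900) = 894.0 Ω.
V_out = 5.74 × 894.0 / (27000 + 894.0) = 5.74 × 894.0/27890 = 0.184 V.

V_out ≈ 0.184 V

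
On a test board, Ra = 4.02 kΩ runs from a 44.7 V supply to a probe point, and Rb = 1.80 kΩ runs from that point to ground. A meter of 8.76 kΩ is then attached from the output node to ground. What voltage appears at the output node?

V_out ≈ 12.1 V

The load sits in parallel with Rb: Rb‖R_L = (1.80 × 8.76) / (1.80 + 8.76) = 1.493 kΩ.
V_out = 44.7 × 1.493 / (4.02 + 1.493) = 44.7 × 1.493/5.513 = 12.1 V.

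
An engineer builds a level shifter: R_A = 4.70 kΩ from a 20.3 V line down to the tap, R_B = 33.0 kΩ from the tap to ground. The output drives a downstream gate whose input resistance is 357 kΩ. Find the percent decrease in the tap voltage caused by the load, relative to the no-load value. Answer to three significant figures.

The divider's output (Thévenin) resistance is R_A‖R_B = 4.114 kΩ.
Fractional drop under load = R_th/(R_th + R_L) = 4.114 / (4.114 + 357) = 0.01139.
So the output falls by 1.14 %.

1.14 %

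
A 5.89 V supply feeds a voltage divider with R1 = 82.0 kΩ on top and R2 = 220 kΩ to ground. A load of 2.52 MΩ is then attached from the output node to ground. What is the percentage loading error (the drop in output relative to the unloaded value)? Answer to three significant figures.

The divider's output (Thévenin) resistance is R1‖R2 = 59.74 kΩ.
Fractional drop under load = R_th/(R_th + R_L) = 59.74 / (59.74 + 2520) = 0.02316.
So the output falls by 2.32 %.

2.32 %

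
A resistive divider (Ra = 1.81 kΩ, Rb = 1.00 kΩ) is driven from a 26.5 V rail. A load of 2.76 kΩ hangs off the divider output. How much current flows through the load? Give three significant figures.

I_L ≈ 2.77 mA

Rb‖R_L = 0.7340 kΩ; V_out = 26.5 × 0.7340/2.544 = 7.646 V.
I_L = V_out / R_L = 7.646 / 2.76 kΩ = 2.77 mA.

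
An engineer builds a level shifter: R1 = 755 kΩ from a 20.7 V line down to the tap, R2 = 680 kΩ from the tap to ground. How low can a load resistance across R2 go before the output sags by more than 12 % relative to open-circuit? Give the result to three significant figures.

R_L(min) ≈ 2.62 MΩ

Output resistance R_th = R1‖R2 = (755 × 680)/1435 = 357.8 kΩ.
The fractional drop is R_th/(R_th + R_L); requiring this ≤ 0.120 gives R_L ≥ R_th(1/0.120 − 1) = 357.8 × 7.333 = 2.62 MΩ.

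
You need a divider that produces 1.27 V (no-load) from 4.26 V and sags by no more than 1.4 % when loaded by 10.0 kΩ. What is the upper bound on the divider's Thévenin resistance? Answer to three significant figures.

Loading drop = R_th/(R_th + R_L) ≤ 0.0140, so R_th ≤ R_L · ε/(1−ε) = 10.0 kΩ × 0.0140/0.9860 = 142 Ω.

R_th ≤ 142 Ω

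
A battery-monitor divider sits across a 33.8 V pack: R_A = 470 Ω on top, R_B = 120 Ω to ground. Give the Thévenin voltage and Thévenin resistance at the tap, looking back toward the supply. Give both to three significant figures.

V_th is the open-circuit tap voltage: 33.8 × 120/(470 + 120) = 6.87 V.
With the supply zeroed, R_A and R_B appear in parallel from the tap: R_th = R_A‖R_B = (470 × 120)/590.0 = 95.6 Ω.

V_th = 6.87 V, R_th = 95.6 Ω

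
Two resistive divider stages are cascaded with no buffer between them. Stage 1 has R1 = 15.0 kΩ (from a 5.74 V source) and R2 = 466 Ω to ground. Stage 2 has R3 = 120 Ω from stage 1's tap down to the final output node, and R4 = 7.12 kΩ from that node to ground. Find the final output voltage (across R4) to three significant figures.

Stage 2 presents R3+R4 = 7240 Ω as a load on stage 1's tap.
Stage 1's lower leg becomes R2‖(R3+R4) = 437.8 Ω, so V_mid = 5.74 × 437.8/15440 = 0.1628 V.
Stage 2 is itself unloaded: V_out = V_mid × R4/(R3+R4) = 0.1628 × 7120/7240 = 0.160 V.

V_out ≈ 0.160 V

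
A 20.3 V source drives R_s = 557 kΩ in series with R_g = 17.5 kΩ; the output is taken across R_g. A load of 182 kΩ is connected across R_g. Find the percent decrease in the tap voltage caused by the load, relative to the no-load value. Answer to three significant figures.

8.53 %

Unloaded V = 20.3 × 17.5/574.5 = 0.61836 V.
Loaded: R_g‖R_L = 15.96 kΩ, giving V = 20.3 × 15.96/573.0 = 0.56563 V.
Drop = (0.61836 − 0.56563) / 0.61836 = 8.53 %.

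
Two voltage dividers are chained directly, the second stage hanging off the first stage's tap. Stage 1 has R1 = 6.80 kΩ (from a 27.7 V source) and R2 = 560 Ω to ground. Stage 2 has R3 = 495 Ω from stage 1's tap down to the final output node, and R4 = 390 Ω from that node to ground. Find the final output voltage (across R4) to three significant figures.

Stage 2 presents R3+R4 = 885.0 Ω as a load on stage 1's tap.
Stage 1's lower leg becomes R2‖(R3+R4) = 343.0 Ω, so V_mid = 27.7 × 343.0/7143 = 1.330 V.
Stage 2 is itself unloaded: V_out = V_mid × R4/(R3+R4) = 1.330 × 390/885.0 = 0.586 V.

V_out ≈ 0.586 V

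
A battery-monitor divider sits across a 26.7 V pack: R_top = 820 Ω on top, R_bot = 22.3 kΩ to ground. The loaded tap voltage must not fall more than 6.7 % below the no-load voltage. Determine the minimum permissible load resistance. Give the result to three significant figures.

R_L(min) ≈ 11.0 kΩ

Output resistance R_th = R_top‖R_bot = (820 × 22300)/23120 = 790.9 Ω.
The fractional drop is R_th/(R_th + R_L); requiring this ≤ 0.0670 gives R_L ≥ R_th(1/0.0670 − 1) = 790.9 × 13.93 = 11.0 kΩ.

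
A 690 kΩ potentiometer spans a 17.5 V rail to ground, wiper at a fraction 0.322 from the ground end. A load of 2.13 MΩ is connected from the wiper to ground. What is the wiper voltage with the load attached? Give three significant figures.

V ≈ 5.26 V

The wiper splits the pot into (1−α)R = 467.8 kΩ above and αR = 222.2 kΩ below.
Lower section ‖ load = 201.2 kΩ.
V_wiper = 17.5 × 201.2/(467.8 + 201.2) = 5.26 V.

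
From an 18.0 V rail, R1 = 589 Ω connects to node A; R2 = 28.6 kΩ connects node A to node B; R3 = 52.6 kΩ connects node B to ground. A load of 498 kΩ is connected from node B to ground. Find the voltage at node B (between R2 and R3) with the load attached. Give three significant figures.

At node B, R3 is in parallel with the load: R3‖R_L = 47580 Ω.
Below node A the resistance is R2 + (R3‖R_L) = 76180 Ω, so V_A = 18.0 × 76180/76760 = 17.86 V.
Then V_B = V_A × (R3‖R_L)/(R2 + R3‖R_L) = 17.86 × 47580/76180 = 11.2 V.

V ≈ 11.2 V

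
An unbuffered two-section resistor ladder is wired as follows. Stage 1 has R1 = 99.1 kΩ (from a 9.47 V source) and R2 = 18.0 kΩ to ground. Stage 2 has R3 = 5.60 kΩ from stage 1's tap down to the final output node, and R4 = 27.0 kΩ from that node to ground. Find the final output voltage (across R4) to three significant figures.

V_out ≈ 0.822 V

Stage 2 presents R3+R4 = 32.60 kΩ as a load on stage 1's tap.
Stage 1's lower leg becomes R2‖(R3+R4) = 11.60 kΩ, so V_mid = 9.47 × 11.60/110.7 = 0.9921 V.
Stage 2 is itself unloaded: V_out = V_mid × R4/(R3+R4) = 0.9921 × 27.0/32.60 = 0.822 V.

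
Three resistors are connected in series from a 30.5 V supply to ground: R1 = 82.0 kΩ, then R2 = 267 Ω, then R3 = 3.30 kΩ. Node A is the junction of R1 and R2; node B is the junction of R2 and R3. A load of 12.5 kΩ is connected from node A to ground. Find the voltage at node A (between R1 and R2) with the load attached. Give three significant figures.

Below node A the series string R2+R3 = 3567 Ω sits in parallel with the 12500 Ω load: 2775 Ω.
V_A = 30.5 × 2775/(82000 + 2775) = 0.998 V.

V ≈ 0.998 V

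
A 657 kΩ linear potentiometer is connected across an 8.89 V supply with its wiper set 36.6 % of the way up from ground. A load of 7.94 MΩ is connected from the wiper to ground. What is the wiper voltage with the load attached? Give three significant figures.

The wiper splits the pot into (1−α)R = 416.5 kΩ above and αR = 240.5 kΩ below.
Lower section ‖ load = 233.4 kΩ.
V_wiper = 8.89 × 233.4/(416.5 + 233.4) = 3.19 V.

V ≈ 3.19 V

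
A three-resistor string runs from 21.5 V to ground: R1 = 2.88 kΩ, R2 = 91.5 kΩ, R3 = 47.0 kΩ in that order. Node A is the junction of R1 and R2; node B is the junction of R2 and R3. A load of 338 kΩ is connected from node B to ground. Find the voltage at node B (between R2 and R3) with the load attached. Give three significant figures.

V ≈ 6.54 V

At node B, R3 is in parallel with the load: R3‖R_L = 41.26 kΩ.
Below node A the resistance is R2 + (R3‖R_L) = 132.8 kΩ, so V_A = 21.5 × 132.8/135.6 = 21.04 V.
Then V_B = V_A × (R3‖R_L)/(R2 + R3‖R_L) = 21.04 × 41.26/132.8 = 6.54 V.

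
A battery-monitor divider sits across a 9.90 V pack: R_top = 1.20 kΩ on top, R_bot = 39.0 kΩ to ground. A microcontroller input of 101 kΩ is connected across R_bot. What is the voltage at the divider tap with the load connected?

V_out ≈ 9.50 V

The load sits in parallel with R_bot: R_bot‖R_L = (39.0 × 101) / (39.0 + 101) = 28.14 kΩ.
V_out = 9.90 × 28.14 / (1.20 + 28.14) = 9.90 × 28.14/29.34 = 9.50 V.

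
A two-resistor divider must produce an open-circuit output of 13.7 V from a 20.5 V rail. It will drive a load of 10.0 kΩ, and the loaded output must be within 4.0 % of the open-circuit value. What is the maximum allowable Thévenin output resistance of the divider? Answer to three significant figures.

Loading drop = R_th/(R_th + R_L) ≤ 0.0400, so R_th ≤ R_L · ε/(1−ε) = 10.0 kΩ × 0.0400/0.9600 = 417 Ω.

R_th ≤ 417 Ω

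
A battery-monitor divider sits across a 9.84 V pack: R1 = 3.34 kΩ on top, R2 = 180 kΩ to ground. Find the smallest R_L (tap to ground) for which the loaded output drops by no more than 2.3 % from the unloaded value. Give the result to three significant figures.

Output resistance R_th = R1‖R2 = (3.34 × 180)/183.3 = 3.279 kΩ.
The fractional drop is R_th/(R_th + R_L); requiring this ≤ 0.0230 gives R_L ≥ R_th(1/0.0230 − 1) = 3.279 × 42.48 = 139 kΩ.

R_L(min) ≈ 139 kΩ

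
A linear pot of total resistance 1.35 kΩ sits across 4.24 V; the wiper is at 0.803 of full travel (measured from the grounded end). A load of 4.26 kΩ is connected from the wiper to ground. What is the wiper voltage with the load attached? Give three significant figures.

The wiper splits the pot into (1−α)R = 265.9 Ω above and αR = 1084 Ω below.
Lower section ‖ load = 864.1 Ω.
V_wiper = 4.24 × 864.1/(265.9 + 864.1) = 3.24 V.

V ≈ 3.24 V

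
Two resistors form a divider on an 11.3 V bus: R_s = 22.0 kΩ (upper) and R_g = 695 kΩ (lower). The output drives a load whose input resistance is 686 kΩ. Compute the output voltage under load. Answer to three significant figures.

V_out ≈ 10.6 V

The load sits in parallel with R_g: R_g‖R_L = (695 × 686) / (695 + 686) = 345.2 kΩ.
V_out = 11.3 × 345.2 / (22.0 + 345.2) = 11.3 × 345.2/367.2 = 10.6 V.
(Unloaded it would have been 11.0 V.)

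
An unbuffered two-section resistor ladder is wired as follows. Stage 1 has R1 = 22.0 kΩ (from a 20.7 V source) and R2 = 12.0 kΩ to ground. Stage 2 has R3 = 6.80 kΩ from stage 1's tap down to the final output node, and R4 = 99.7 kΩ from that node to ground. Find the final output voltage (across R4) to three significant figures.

V_out ≈ 6.37 V

Stage 2 presents R3+R4 = 106.5 kΩ as a load on stage 1's tap.
Stage 1's lower leg becomes R2‖(R3+R4) = 10.78 kΩ, so V_mid = 20.7 × 10.78/32.78 = 6.809 V.
Stage 2 is itself unloaded: V_out = V_mid × R4/(R3+R4) = 6.809 × 99.7/106.5 = 6.37 V.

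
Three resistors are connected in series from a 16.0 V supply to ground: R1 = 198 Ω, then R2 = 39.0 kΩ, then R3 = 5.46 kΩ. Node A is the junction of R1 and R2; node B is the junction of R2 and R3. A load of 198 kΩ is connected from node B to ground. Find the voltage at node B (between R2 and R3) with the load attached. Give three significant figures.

At node B, R3 is in parallel with the load: R3‖R_L = 5313 Ω.
Below node A the resistance is R2 + (R3‖R_L) = 44310 Ω, so V_A = 16.0 × 44310/44510 = 15.93 V.
Then V_B = V_A × (R3‖R_L)/(R2 + R3‖R_L) = 15.93 × 5313/44310 = 1.91 V.

V ≈ 1.91 V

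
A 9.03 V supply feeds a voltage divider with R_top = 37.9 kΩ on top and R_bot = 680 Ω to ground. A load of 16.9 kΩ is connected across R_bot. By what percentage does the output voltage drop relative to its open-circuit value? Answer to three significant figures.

The divider's output (Thévenin) resistance is R_top‖R_bot = 668.0 Ω.
Fractional drop under load = R_th/(R_th + R_L) = 668.0 / (668.0 + 16900) = 0.03802.
So the output falls by 3.80 %.

3.80 %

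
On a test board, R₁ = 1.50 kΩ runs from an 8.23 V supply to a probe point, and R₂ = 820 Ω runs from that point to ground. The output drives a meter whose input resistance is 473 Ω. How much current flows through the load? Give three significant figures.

R₂‖R_L = 300.0 Ω; V_out = 8.23 × 300.0/1800 = 1.372 V.
I_L = V_out / R_L = 1.372 / 473 Ω = 2.90 mA.

I_L ≈ 2.90 mA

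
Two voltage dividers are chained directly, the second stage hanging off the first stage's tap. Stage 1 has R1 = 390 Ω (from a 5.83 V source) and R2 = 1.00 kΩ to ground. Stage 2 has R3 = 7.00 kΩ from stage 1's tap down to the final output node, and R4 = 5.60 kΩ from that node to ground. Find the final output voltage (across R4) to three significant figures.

Stage 2 presents R3+R4 = 12600 Ω as a load on stage 1's tap.
Stage 1's lower leg becomes R2‖(R3+R4) = 926.5 Ω, so V_mid = 5.83 × 926.5/1316 = 4.103 V.
Stage 2 is itself unloaded: V_out = V_mid × R4/(R3+R4) = 4.103 × 5600/12600 = 1.82 V.

V_out ≈ 1.82 V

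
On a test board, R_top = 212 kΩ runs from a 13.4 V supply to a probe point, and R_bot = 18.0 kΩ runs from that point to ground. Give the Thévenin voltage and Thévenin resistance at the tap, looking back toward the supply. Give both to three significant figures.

V_th is the open-circuit tap voltage: 13.4 × 18.0/(212 + 18.0) = 1.05 V.
With the supply zeroed, R_top and R_bot appear in parallel from the tap: R_th = R_top‖R_bot = (212 × 18.0)/230.0 = 16.6 kΩ.

V_th = 1.05 V, R_th = 16.6 kΩ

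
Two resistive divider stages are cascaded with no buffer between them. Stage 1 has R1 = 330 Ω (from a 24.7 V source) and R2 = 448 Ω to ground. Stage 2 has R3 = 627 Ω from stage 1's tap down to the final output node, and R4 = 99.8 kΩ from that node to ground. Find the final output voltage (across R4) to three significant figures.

V_out ≈ 14.1 V

Stage 2 presents R3+R4 = 100400 Ω as a load on stage 1's tap.
Stage 1's lower leg becomes R2‖(R3+R4) = 446.0 Ω, so V_mid = 24.7 × 446.0/776.0 = 14.20 V.
Stage 2 is itself unloaded: V_out = V_mid × R4/(R3+R4) = 14.20 × 99800/100400 = 14.1 V.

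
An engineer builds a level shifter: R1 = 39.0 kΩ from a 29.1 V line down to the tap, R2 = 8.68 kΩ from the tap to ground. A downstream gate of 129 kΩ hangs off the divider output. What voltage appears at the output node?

V_out ≈ 5.02 V

The load sits in parallel with R2: R2‖R_L = (8.68 × 129) / (8.68 + 129) = 8.133 kΩ.
V_out = 29.1 × 8.133 / (39.0 + 8.133) = 29.1 × 8.133/47.13 = 5.02 V.
(Unloaded it would have been 5.30 V.)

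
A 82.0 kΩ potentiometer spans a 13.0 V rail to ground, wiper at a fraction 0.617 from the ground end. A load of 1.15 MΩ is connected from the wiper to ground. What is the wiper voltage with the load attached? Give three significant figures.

V ≈ 7.89 V

The wiper splits the pot into (1−α)R = 31.41 kΩ above and αR = 50.59 kΩ below.
Lower section ‖ load = 48.46 kΩ.
V_wiper = 13.0 × 48.46/(31.41 + 48.46) = 7.89 V.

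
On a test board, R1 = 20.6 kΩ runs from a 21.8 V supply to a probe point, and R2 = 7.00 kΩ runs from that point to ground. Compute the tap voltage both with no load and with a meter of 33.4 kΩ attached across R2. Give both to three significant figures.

Open-circuit: V = 21.8 × 7.00/(20.6 + 7.00) = 5.53 V.
With the load, R2 becomes R2‖R_L = 5.787 kΩ, so V = 21.8 × 5.787/26.39 = 4.78 V.

Unloaded: 5.53 V; loaded: 4.78 V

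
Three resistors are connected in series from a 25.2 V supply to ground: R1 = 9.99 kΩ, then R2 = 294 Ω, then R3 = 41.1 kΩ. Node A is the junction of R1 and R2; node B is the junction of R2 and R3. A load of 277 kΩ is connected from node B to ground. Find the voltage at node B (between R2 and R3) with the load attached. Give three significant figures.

At node B, R3 is in parallel with the load: R3‖R_L = 35790 Ω.
Below node A the resistance is R2 + (R3‖R_L) = 36080 Ω, so V_A = 25.2 × 36080/46070 = 19.74 V.
Then V_B = V_A × (R3‖R_L)/(R2 + R3‖R_L) = 19.74 × 35790/36080 = 19.6 V.

V ≈ 19.6 V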